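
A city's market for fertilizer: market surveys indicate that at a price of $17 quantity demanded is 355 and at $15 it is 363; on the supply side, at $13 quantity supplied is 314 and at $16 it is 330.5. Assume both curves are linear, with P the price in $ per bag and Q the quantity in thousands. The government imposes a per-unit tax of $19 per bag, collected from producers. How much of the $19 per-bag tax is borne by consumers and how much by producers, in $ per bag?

Consumers bear $11 per bag; producers bear $8 per bag.

Demand slope: (363 − 355)/(15 − 17) = -4, so Qd = 423 − 4P.
Supply slope: (330.5 − 314)/(16 − 13) = 5.5, so Qs = 5.5P + 242.5.
Before the tax: set 423 − 4P = 5.5P + 242.5 → P* = $19, Q* = 347.
With the tax collected from producers, supply shifts: Qs = 5.5(P − 19) + 242.5.
New equilibrium: consumers pay $30, producers receive $11, Q = 303. (Wedge: Pb − Ps = 19.)
Burden on consumers: $11; on producers: $8. (They sum to $19.)
The less price-elastic side of the market bears the larger share of a per-unit tax.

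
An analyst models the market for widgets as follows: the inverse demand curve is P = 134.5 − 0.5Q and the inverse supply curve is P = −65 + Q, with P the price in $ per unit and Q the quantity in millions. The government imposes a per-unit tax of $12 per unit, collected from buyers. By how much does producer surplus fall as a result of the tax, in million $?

Producer surplus falls by $1032 million.

Rewrite in direct form: Qd = 269 − 2P and Qs = P + 65.
Before the tax: set 269 − 2P = P + 65 → P* = $68, Q* = 133.
With the tax collected from buyers, demand (in seller-price terms) shifts: Qd = 269 − 2(P + 12).
Solving gives Q = 125 with buyers paying $72 and suppliers receiving $60 (the $12 wedge).
ΔPS is the trapezoid between Q = 125 and Q = 133 of height $8: ½ · (133 + 125) · 8 = $1032.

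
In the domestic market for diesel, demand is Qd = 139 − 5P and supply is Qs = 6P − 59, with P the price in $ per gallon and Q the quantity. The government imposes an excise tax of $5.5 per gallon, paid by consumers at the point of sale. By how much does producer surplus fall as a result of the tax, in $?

Without the tax, 139 − 5P = 6P − 59 gives 11P = 198, so P* = $18 and Q* = 49.
With the tax collected from consumers, demand (in seller-price terms) shifts: Qd = 139 − 5(P + 5.5).
Solving gives Q = 34 with consumers paying $21 and producers receiving $15.5 (the $5.5 wedge).
ΔPS is the trapezoid between Q = 34 and Q = 49 of height $2.5: ½ · (49 + 34) · 2.5 = $103.75.

Producer surplus falls by $103.75.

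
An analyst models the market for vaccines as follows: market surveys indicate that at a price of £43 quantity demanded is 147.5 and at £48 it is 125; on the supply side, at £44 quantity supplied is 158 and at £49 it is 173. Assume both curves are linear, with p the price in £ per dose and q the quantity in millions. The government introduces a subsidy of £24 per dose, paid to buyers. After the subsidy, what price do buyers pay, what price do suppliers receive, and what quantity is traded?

Buyers pay £32.4; suppliers receive £56.4; quantity = 195.2.

Demand slope: (125 − 147.5)/(48 − 43) = -4.5, so qd = 341 − 4.5p.
Supply slope: (173 − 158)/(49 − 44) = 3, so qs = 3p + 26.
Before the subsidy: set 341 − 4.5p = 3p + 26 → p* = £42, q* = 152.
With a per-unit subsidy paid to buyers, each effectively pays p − 24, so demand becomes qd = 341 − 4.5(p − 24).
Solving gives q = 195.2 with buyers paying £32.4 and suppliers receiving £56.4 (the £24 wedge).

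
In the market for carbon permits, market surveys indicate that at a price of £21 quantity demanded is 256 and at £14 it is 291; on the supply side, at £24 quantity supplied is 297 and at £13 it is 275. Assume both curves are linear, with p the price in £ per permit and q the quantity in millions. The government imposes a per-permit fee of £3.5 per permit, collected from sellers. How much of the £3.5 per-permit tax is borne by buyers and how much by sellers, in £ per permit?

Demand slope: (291 − 256)/(14 − 21) = -5, so qd = 361 − 5p.
Supply slope: (275 − 297)/(13 − 24) = 2, so qs = 2p + 249.
Before the tax: set 361 − 5p = 2p + 249 → p* = £16, q* = 281.
With the tax collected from sellers, supply shifts: qs = 2(p − 3.5) + 249.
Solving gives q = 276 with buyers paying £17 and sellers receiving £13.5 (the £3.5 wedge).
Burden on buyers: £1; on sellers: £2.5. (They sum to £3.5.)

Buyers bear £1 per permit; sellers bear £2.5 per permit.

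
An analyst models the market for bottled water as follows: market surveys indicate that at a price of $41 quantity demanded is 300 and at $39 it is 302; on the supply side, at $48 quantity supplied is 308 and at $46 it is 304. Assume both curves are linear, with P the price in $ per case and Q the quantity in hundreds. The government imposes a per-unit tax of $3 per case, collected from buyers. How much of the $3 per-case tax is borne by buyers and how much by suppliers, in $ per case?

Demand slope: (302 − 300)/(39 − 41) = -1, so Qd = 341 − P.
Supply slope: (304 − 308)/(46 − 48) = 2, so Qs = 2P + 212.
Before the tax: set 341 − P = 2P + 212 → P* = $43, Q* = 298.
With the tax collected from buyers, demand (in seller-price terms) shifts: Qd = 341 − (P + 3).
New equilibrium: buyers pay $45, suppliers receive $42, Q = 296. (Wedge: Pb − Ps = 3.)
Burden on buyers: $2; on suppliers: $1. (They sum to $3.)

Buyers bear $2 per case; suppliers bear $1 per case.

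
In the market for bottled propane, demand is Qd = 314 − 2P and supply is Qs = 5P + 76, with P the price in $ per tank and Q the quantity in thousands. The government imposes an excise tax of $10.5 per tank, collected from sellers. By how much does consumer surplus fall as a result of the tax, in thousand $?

Without the tax, 314 − 2P = 5P + 76 gives 7P = 238, so P* = $34 and Q* = 246.
With the tax collected from sellers, supply shifts: Qs = 5(P − 10.5) + 76.
Solving gives Q = 231 with buyers paying $41.5 and sellers receiving $31 (the $10.5 wedge).
ΔCS is the trapezoid between Q = 231 and Q = 246 of height $7.5: ½ · (246 + 231) · 7.5 = $1788.75.

Consumer surplus falls by $1788.75 thousand.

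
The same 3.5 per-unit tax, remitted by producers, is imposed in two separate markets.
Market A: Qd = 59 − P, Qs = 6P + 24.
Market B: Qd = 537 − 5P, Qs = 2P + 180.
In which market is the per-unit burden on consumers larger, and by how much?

Market A, by 2.

Market A: pre-tax P* = 5, Q* = 54; post-tax Q = 51; per-unit burden on consumers = 3.
Market B: pre-tax P* = 51, Q* = 282; post-tax Q = 277; per-unit burden on consumers = 1.
Difference: 3 vs 1 → market A is larger by 2.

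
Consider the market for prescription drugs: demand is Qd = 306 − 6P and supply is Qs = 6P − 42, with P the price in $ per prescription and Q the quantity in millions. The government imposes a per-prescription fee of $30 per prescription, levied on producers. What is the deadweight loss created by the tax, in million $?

Deadweight loss = $1350 million.

Before the tax: set 306 − 6P = 6P − 42 → P* = $29, Q* = 132.
With the tax collected from producers, supply shifts: Qs = 6(P − 30) − 42.
Solving gives Q = 42 with consumers paying $44 and producers receiving $14 (the $30 wedge).
Quantity falls by |ΔQ| = |132 − 42| = 90.
DWL = ½ · t · |ΔQ| = ½ · 30 · 90 = $1350.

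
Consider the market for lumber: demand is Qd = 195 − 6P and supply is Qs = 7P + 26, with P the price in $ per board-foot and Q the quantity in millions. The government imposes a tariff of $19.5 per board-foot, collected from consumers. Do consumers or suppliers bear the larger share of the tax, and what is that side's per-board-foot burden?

Before the tax: set 195 − 6P = 7P + 26 → P* = $13, Q* = 117.
With the tax collected from consumers, demand (in seller-price terms) shifts: Qd = 195 − 6(P + 19.5).
New equilibrium: consumers pay $23.5, suppliers receive $4, Q = 54. (Wedge: Pb − Ps = 19.5.)
Per-board-foot burden: consumers $10.5, suppliers $9.
Consumers take the larger share because demand is less price-elastic here (demand slope 6 vs supply slope 7).

Consumers bear the larger share: $10.5 per board-foot.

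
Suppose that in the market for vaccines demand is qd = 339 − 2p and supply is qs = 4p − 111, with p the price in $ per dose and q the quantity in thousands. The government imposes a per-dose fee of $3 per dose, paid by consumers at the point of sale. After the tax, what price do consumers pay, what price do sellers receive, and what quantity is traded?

Consumers pay $77; sellers receive $74; quantity = 185.

Without the tax, 339 − 2p = 4p − 111 gives 6p = 450, so p* = $75 and q* = 189.
With the tax collected from consumers, demand (in seller-price terms) shifts: qd = 339 − 2(p + 3).
Solving gives q = 185 with consumers paying $77 and sellers receiving $74 (the $3 wedge).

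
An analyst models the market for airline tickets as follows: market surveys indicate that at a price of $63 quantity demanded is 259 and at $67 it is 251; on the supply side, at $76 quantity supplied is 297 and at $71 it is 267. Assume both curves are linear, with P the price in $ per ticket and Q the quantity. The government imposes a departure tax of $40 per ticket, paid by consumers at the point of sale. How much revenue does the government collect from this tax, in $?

Demand slope: (251 − 259)/(67 − 63) = -2, so Qd = 385 − 2P.
Supply slope: (267 − 297)/(71 − 76) = 6, so Qs = 6P − 159.
Before the tax: set 385 − 2P = 6P − 159 → P* = $68, Q* = 249.
With the tax collected from consumers, demand (in seller-price terms) shifts: Qd = 385 − 2(P + 40).
New equilibrium: consumers pay $98, sellers receive $58, Q = 189. (Wedge: Pb − Ps = 40.)
Revenue = t · Q = 40 · 189 = $7560.

Tax revenue = $7560.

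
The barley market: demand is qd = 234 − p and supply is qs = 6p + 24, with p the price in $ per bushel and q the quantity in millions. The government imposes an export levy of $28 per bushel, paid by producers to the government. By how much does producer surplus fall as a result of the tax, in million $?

Before the tax: set 234 − p = 6p + 24 → p* = $30, q* = 204.
With the tax collected from producers, supply shifts: qs = 6(p − 28) + 24.
Solving gives q = 180 with consumers paying $54 and producers receiving $26 (the $28 wedge).
ΔPS is the trapezoid between Q = 180 and Q = 204 of height $4: ½ · (204 + 180) · 4 = $768.

Producer surplus falls by $768 million.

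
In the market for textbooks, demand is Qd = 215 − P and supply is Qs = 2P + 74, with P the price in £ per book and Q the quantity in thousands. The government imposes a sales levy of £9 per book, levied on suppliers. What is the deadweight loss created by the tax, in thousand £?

Without the tax, 215 − P = 2P + 74 gives 3P = 141, so P* = £47 and Q* = 168.
With the tax collected from suppliers, supply shifts: Qs = 2(P − 9) + 74.
Solving gives Q = 162 with buyers paying £53 and suppliers receiving £44 (the £9 wedge).
Quantity falls by |ΔQ| = |168 − 162| = 6.
DWL = ½ · t · |ΔQ| = ½ · 9 · 6 = £27.

Deadweight loss = £27 thousand.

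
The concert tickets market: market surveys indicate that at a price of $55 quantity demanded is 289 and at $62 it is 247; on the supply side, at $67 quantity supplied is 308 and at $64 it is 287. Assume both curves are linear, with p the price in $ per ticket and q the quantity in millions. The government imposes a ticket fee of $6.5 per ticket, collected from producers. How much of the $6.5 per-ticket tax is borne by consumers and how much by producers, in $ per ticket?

Consumers bear $3.5 per ticket; producers bear $3 per ticket.

Demand slope: (247 − 289)/(62 − 55) = -6, so qd = 619 − 6p.
Supply slope: (287 − 308)/(64 − 67) = 7, so qs = 7p − 161.
Before the tax: set 619 − 6p = 7p − 161 → p* = $60, q* = 259.
With the tax collected from producers, supply shifts: qs = 7(p − 6.5) − 161.
New equilibrium: consumers pay $63.5, producers receive $57, q = 238. (Wedge: pb − ps = 6.5.)
Burden on consumers: $3.5; on producers: $3. (They sum to $6.5.)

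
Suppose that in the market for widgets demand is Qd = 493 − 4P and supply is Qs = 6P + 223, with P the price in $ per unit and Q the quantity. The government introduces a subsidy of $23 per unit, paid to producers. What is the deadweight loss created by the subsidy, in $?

Before the subsidy: set 493 − 4P = 6P + 223 → P* = $27, Q* = 385.
With a per-unit subsidy paid to producers, each receives P + 23 per unit sold, so supply becomes Qs = 6(P + 23) + 223.
New equilibrium: consumers pay $13.2, producers receive $36.2, Q = 440.2. (Wedge: Pb − Ps = −23.)
Quantity rises by |ΔQ| = |385 − 440.2| = 55.2.
DWL = ½ · t · |ΔQ| = ½ · 23 · 55.2 = $634.8.

Deadweight loss = $634.8.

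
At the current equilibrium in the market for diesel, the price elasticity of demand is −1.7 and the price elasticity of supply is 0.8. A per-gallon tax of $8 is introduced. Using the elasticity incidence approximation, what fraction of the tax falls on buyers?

Buyers' share ≈ 0.32.

Incidence ratio: buyers' share ≈ εs / (εs + |εd|) = 0.8 / (0.8 + 1.7) = 0.32.
Supply is the less elastic side, so buyers bear the smaller share.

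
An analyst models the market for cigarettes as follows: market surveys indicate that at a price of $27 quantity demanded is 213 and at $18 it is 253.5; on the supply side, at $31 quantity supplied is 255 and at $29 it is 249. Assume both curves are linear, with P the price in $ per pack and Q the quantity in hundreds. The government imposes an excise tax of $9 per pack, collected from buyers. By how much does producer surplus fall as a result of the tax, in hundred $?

Demand slope: (253.5 − 213)/(18 − 27) = -4.5, so Qd = 334.5 − 4.5P.
Supply slope: (249 − 255)/(29 − 31) = 3, so Qs = 3P + 162.
Before the tax: set 334.5 − 4.5P = 3P + 162 → P* = $23, Q* = 231.
With the tax collected from buyers, demand (in seller-price terms) shifts: Qd = 334.5 − 4.5(P + 9).
New equilibrium: buyers pay $26.6, sellers receive $17.6, Q = 214.8. (Wedge: Pb − Ps = 9.)
ΔPS is the trapezoid between Q = 214.8 and Q = 231 of height $5.4: ½ · (231 + 214.8) · 5.4 = $1203.66.

Producer surplus falls by $1203.66 hundred.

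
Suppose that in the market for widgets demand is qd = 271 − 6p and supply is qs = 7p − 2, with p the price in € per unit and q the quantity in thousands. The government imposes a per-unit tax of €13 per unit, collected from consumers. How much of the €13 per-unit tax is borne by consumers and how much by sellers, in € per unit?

Before the tax: set 271 − 6p = 7p − 2 → p* = €21, q* = 145.
With the tax collected from consumers, demand (in seller-price terms) shifts: qd = 271 − 6(p + 13).
Solving gives q = 103 with consumers paying €28 and sellers receiving €15 (the €13 wedge).
Burden on consumers: €7; on sellers: €6. (They sum to €13.)
The less price-elastic side of the market bears the larger share of a per-unit tax.

Consumers bear €7 per unit; sellers bear €6 per unit.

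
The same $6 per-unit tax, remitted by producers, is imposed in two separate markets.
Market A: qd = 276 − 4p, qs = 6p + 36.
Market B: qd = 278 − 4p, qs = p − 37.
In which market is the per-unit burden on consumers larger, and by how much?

Market A, by $2.4.

Market A: pre-tax p* = $24, q* = 180; post-tax q = 165.6; per-unit burden on consumers = $3.6.
Market B: pre-tax p* = $63, q* = 26; post-tax q = 21.2; per-unit burden on consumers = $1.2.
Difference: $3.6 vs $1.2 → market A is larger by $2.4.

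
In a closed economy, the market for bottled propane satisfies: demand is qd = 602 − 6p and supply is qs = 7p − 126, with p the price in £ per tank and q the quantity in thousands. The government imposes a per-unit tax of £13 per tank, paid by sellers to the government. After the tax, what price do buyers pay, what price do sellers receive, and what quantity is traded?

Without the tax, 602 − 6p = 7p − 126 gives 13p = 728, so p* = £56 and q* = 266.
With the tax collected from sellers, supply shifts: qs = 7(p − 13) − 126.
New equilibrium: buyers pay £63, sellers receive £50, q = 224. (Wedge: pb − ps = 13.)
The less price-elastic side of the market bears the larger share of a per-unit tax.

Buyers pay £63; sellers receive £50; quantity = 224.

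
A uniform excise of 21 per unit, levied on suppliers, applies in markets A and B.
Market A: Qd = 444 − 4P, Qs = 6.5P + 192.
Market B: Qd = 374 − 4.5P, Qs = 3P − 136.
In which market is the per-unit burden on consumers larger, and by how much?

Market A: pre-tax P* = 24, Q* = 348; post-tax Q = 296; per-unit burden on consumers = 13.
Market B: pre-tax P* = 68, Q* = 68; post-tax Q = 30.2; per-unit burden on consumers = 8.4.
Difference: 13 vs 8.4 → market A is larger by 4.6.

Market A, by 4.6.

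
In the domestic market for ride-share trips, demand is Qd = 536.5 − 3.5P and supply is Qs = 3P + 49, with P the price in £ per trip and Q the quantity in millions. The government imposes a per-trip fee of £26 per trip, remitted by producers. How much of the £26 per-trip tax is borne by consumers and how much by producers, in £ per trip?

Consumers bear £12 per trip; producers bear £14 per trip.

Before the tax: set 536.5 − 3.5P = 3P + 49 → P* = £75, Q* = 274.
With the tax collected from producers, supply shifts: Qs = 3(P − 26) + 49.
Solving gives Q = 232 with consumers paying £87 and producers receiving £61 (the £26 wedge).
Burden on consumers: £12; on producers: £14. (They sum to £26.)
The less price-elastic side of the market bears the larger share of a per-unit tax.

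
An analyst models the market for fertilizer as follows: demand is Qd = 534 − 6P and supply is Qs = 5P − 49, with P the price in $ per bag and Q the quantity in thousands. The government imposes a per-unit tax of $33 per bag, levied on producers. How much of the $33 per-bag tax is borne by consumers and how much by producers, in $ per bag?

Before the tax: set 534 − 6P = 5P − 49 → P* = $53, Q* = 216.
With the tax collected from producers, supply shifts: Qs = 5(P − 33) − 49.
New equilibrium: consumers pay $68, producers receive $35, Q = 126. (Wedge: Pb − Ps = 33.)
Burden on consumers: $15; on producers: $18. (They sum to $33.)
The less price-elastic side of the market bears the larger share of a per-unit tax.

Consumers bear $15 per bag; producers bear $18 per bag.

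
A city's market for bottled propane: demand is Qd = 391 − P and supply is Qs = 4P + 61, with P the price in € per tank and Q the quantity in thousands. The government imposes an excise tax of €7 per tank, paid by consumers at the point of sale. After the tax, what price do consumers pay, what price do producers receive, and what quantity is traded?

Before the tax: set 391 − P = 4P + 61 → P* = €66, Q* = 325.
With the tax collected from consumers, demand (in seller-price terms) shifts: Qd = 391 − (P + 7).
Solving gives Q = 319.4 with consumers paying €71.6 and producers receiving €64.6 (the €7 wedge).
The less price-elastic side of the market bears the larger share of a per-unit tax.

Consumers pay €71.6; producers receive €64.6; quantity = 319.4.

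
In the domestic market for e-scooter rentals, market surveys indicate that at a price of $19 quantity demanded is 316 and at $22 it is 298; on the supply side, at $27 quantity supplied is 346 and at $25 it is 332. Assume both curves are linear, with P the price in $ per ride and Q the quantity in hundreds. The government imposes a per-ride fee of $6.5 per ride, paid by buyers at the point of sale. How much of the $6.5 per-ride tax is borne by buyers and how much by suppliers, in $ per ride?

Buyers bear $3.5 per ride; suppliers bear $3 per ride.

Demand slope: (298 − 316)/(22 − 19) = -6, so Qd = 430 − 6P.
Supply slope: (332 − 346)/(25 − 27) = 7, so Qs = 7P + 157.
Without the tax, 430 − 6P = 7P + 157 gives 13P = 273, so P* = $21 and Q* = 304.
With the tax collected from buyers, demand (in seller-price terms) shifts: Qd = 430 − 6(P + 6.5).
Solving gives Q = 283 with buyers paying $24.5 and suppliers receiving $18 (the $6.5 wedge).
Burden on buyers: $3.5; on suppliers: $3. (They sum to $6.5.)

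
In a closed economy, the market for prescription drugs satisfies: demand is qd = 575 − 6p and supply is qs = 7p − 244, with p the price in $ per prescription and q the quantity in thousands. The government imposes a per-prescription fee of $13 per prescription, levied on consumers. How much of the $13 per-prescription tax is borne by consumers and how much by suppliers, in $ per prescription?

Consumers bear $7 per prescription; suppliers bear $6 per prescription.

Before the tax: set 575 − 6p = 7p − 244 → p* = $63, q* = 197.
With the tax collected from consumers, demand (in seller-price terms) shifts: qd = 575 − 6(p + 13).
New equilibrium: consumers pay $70, suppliers receive $57, q = 155. (Wedge: pb − ps = 13.)
Burden on consumers: $7; on suppliers: $6. (They sum to $13.)
The less price-elastic side of the market bears the larger share of a per-unit tax.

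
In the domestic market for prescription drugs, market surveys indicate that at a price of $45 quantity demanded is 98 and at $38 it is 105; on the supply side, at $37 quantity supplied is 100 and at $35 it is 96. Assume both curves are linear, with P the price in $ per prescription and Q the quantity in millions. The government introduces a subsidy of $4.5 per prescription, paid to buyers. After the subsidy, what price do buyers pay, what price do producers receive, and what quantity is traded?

Buyers pay $36; producers receive $40.5; quantity = 107.

Demand slope: (105 − 98)/(38 − 45) = -1, so Qd = 143 − P.
Supply slope: (96 − 100)/(35 − 37) = 2, so Qs = 2P + 26.
Before the subsidy: set 143 − P = 2P + 26 → P* = $39, Q* = 104.
With a per-unit subsidy paid to buyers, each effectively pays P − 4.5, so demand becomes Qd = 143 − (P − 4.5).
New equilibrium: buyers pay $36, producers receive $40.5, Q = 107. (Wedge: Pb − Ps = −4.5.)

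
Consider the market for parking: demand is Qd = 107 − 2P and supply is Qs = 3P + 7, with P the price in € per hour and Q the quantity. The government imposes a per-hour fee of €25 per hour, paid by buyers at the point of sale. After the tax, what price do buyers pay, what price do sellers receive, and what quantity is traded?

Buyers pay €35; sellers receive €10; quantity = 37.

Without the tax, 107 − 2P = 3P + 7 gives 5P = 100, so P* = €20 and Q* = 67.
With the tax collected from buyers, demand (in seller-price terms) shifts: Qd = 107 − 2(P + 25).
Solving gives Q = 37 with buyers paying €35 and sellers receiving €10 (the €25 wedge).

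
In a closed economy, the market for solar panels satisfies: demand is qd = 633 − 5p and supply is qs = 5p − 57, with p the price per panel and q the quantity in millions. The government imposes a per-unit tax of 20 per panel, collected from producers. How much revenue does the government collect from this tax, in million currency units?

Before the tax: set 633 − 5p = 5p − 57 → p* = 69, q* = 288.
With the tax collected from producers, supply shifts: qs = 5(p − 20) − 57.
New equilibrium: buyers pay 79, producers receive 59, q = 238. (Wedge: pb − ps = 20.)
Revenue = t · Q = 20 · 238 = 4760.

Tax revenue = 4760 million.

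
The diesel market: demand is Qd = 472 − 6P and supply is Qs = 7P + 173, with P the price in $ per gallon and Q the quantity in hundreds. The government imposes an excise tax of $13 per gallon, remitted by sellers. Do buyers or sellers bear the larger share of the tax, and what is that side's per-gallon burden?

Buyers bear the larger share: $7 per gallon.

Without the tax, 472 − 6P = 7P + 173 gives 13P = 299, so P* = $23 and Q* = 334.
With the tax collected from sellers, supply shifts: Qs = 7(P − 13) + 173.
Solving gives Q = 292 with buyers paying $30 and sellers receiving $17 (the $13 wedge).
Per-gallon burden: buyers $7, sellers $6.
Buyers take the larger share because demand is less price-elastic here (demand slope 6 vs supply slope 7).
The less price-elastic side of the market bears the larger share of a per-unit tax.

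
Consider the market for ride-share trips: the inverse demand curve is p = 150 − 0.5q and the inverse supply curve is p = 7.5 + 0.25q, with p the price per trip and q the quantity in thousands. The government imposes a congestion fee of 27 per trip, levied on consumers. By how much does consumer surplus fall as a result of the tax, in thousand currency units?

Inverting to q(p) form: qd = 300 − 2p; qs = 4p − 30.
Without the tax, 300 − 2p = 4p − 30 gives 6p = 330, so p* = 55 and q* = 190.
With the tax collected from consumers, demand (in seller-price terms) shifts: qd = 300 − 2(p + 27).
New equilibrium: consumers pay 73, suppliers receive 46, q = 154. (Wedge: pb − ps = 27.)
ΔCS is the trapezoid between Q = 154 and Q = 190 of height 18: ½ · (190 + 154) · 18 = 3096.

Consumer surplus falls by 3096 thousand.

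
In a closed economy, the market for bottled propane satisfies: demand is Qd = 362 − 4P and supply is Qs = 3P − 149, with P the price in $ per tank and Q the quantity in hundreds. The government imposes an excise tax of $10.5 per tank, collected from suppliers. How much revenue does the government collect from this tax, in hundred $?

Without the tax, 362 − 4P = 3P − 149 gives 7P = 511, so P* = $73 and Q* = 70.
With the tax collected from suppliers, supply shifts: Qs = 3(P − 10.5) − 149.
New equilibrium: consumers pay $77.5, suppliers receive $67, Q = 52. (Wedge: Pb − Ps = 10.5.)
Revenue = t · Q = 10.5 · 52 = $546.

Tax revenue = $546 hundred.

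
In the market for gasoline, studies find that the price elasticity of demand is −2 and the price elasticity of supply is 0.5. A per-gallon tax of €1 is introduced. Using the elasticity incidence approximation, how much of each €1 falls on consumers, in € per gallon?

Consumers bear ≈ €0.2 per gallon.

Incidence ratio: consumers' share ≈ εs / (εs + |εd|) = 0.5 / (0.5 + 2) = 0.2.
So consumers bear ≈ 0.2 × €1 = €0.2; suppliers bear €0.8.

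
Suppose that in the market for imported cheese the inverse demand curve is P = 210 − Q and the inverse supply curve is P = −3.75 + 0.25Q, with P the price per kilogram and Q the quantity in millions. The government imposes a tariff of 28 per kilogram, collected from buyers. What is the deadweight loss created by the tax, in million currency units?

Deadweight loss = 313.6 million.

Inverting to Q(P) form: Qd = 210 − P; Qs = 4P + 15.
Without the tax, 210 − P = 4P + 15 gives 5P = 195, so P* = 39 and Q* = 171.
With the tax collected from buyers, demand (in seller-price terms) shifts: Qd = 210 − (P + 28).
Solving gives Q = 148.6 with buyers paying 61.4 and sellers receiving 33.4 (the 28 wedge).
Quantity falls by |ΔQ| = |171 − 148.6| = 22.4.
DWL = ½ · t · |ΔQ| = ½ · 28 · 22.4 = 313.6.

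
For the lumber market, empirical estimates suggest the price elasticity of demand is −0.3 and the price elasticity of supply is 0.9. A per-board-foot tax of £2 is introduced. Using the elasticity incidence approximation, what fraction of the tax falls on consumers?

Consumers' share ≈ 0.75.

Incidence ratio: consumers' share ≈ εs / (εs + |εd|) = 0.9 / (0.9 + 0.3) = 0.75.
Supply is the more elastic side, so consumers bear the larger share.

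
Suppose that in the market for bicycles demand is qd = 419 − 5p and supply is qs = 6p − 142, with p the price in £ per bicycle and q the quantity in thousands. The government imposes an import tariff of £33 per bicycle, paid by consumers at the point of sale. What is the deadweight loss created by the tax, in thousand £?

Before the tax: set 419 − 5p = 6p − 142 → p* = £51, q* = 164.
With the tax collected from consumers, demand (in seller-price terms) shifts: qd = 419 − 5(p + 33).
Solving gives q = 74 with consumers paying £69 and suppliers receiving £36 (the £33 wedge).
Quantity falls by |ΔQ| = |164 − 74| = 90.
DWL = ½ · t · |ΔQ| = ½ · 33 · 90 = £1485.

Deadweight loss = £1485 thousand.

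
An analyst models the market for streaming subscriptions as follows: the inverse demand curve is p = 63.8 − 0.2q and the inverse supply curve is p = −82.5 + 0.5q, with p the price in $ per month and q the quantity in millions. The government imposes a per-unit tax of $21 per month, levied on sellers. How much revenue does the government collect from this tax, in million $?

Tax revenue = $3759 million.

Inverting to q(p) form: qd = 319 − 5p; qs = 2p + 165.
Without the tax, 319 − 5p = 2p + 165 gives 7p = 154, so p* = $22 and q* = 209.
With the tax collected from sellers, supply shifts: qs = 2(p − 21) + 165.
New equilibrium: buyers pay $28, sellers receive $7, q = 179. (Wedge: pb − ps = 21.)
Revenue = t · Q = 21 · 179 = $3759.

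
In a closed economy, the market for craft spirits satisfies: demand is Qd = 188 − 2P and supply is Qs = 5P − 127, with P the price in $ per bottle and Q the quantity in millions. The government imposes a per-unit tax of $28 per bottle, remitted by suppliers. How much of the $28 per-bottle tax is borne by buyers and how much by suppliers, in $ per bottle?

Without the tax, 188 − 2P = 5P − 127 gives 7P = 315, so P* = $45 and Q* = 98.
With the tax collected from suppliers, supply shifts: Qs = 5(P − 28) − 127.
Solving gives Q = 58 with buyers paying $65 and suppliers receiving $37 (the $28 wedge).
Burden on buyers: $20; on suppliers: $8. (They sum to $28.)
The less price-elastic side of the market bears the larger share of a per-unit tax.

Buyers bear $20 per bottle; suppliers bear $8 per bottle.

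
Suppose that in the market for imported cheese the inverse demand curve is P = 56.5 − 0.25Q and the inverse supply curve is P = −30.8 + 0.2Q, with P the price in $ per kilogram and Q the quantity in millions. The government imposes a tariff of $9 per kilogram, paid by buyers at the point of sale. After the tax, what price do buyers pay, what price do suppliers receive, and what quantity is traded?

Rewrite in direct form: Qd = 226 − 4P and Qs = 5P + 154.
Before the tax: set 226 − 4P = 5P + 154 → P* = $8, Q* = 194.
With the tax collected from buyers, demand (in seller-price terms) shifts: Qd = 226 − 4(P + 9).
Solving gives Q = 174 with buyers paying $13 and suppliers receiving $4 (the $9 wedge).

Buyers pay $13; suppliers receive $4; quantity = 174.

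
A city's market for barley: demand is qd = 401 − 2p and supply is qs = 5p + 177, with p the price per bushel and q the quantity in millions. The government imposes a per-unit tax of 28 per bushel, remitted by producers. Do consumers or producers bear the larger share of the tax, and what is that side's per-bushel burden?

Consumers bear the larger share: 20 per bushel.

Without the tax, 401 − 2p = 5p + 177 gives 7p = 224, so p* = 32 and q* = 337.
With the tax collected from producers, supply shifts: qs = 5(p − 28) + 177.
Solving gives q = 297 with consumers paying 52 and producers receiving 24 (the 28 wedge).
Per-bushel burden: consumers 20, producers 8.
Consumers take the larger share because demand is less price-elastic here (demand slope 2 vs supply slope 5).
The less price-elastic side of the market bears the larger share of a per-unit tax.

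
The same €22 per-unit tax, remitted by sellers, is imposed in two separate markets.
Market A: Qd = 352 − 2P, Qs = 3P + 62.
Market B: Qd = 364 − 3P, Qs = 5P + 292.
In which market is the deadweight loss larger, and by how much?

Market A: pre-tax P* = €58, Q* = 236; post-tax Q = 209.6; deadweight loss = €290.4.
Market B: pre-tax P* = €9, Q* = 337; post-tax Q = 295.75; deadweight loss = €453.75.
Difference: €290.4 vs €453.75 → market B is larger by €163.35.

Market B, by €163.35.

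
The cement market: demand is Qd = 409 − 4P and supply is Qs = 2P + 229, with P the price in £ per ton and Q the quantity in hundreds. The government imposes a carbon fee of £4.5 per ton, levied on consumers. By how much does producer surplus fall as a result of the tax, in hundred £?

Without the tax, 409 − 4P = 2P + 229 gives 6P = 180, so P* = £30 and Q* = 289.
With the tax collected from consumers, demand (in seller-price terms) shifts: Qd = 409 − 4(P + 4.5).
Solving gives Q = 283 with consumers paying £31.5 and producers receiving £27 (the £4.5 wedge).
ΔPS is the trapezoid between Q = 283 and Q = 289 of height £3: ½ · (289 + 283) · 3 = £858.

Producer surplus falls by £858 hundred.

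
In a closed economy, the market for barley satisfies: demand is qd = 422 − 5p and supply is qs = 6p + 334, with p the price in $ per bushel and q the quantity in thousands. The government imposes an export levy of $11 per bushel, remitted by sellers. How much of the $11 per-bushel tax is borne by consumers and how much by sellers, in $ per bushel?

Before the tax: set 422 − 5p = 6p + 334 → p* = $8, q* = 382.
With the tax collected from sellers, supply shifts: qs = 6(p − 11) + 334.
New equilibrium: consumers pay $14, sellers receive $3, q = 352. (Wedge: pb − ps = 11.)
Burden on consumers: $6; on sellers: $5. (They sum to $11.)
The less price-elastic side of the market bears the larger share of a per-unit tax.

Consumers bear $6 per bushel; sellers bear $5 per bushel.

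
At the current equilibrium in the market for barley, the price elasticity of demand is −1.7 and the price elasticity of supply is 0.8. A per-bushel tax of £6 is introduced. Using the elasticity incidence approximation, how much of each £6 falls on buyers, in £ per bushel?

Buyers bear ≈ £1.92 per bushel.

Incidence ratio: buyers' share ≈ εs / (εs + |εd|) = 0.8 / (0.8 + 1.7) = 0.32.
So buyers bear ≈ 0.32 × £6 = £1.92; sellers bear £4.08.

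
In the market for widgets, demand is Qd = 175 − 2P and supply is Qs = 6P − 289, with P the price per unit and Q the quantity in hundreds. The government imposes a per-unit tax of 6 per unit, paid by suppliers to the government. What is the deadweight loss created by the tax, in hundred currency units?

Deadweight loss = 27 hundred.

Without the tax, 175 − 2P = 6P − 289 gives 8P = 464, so P* = 58 and Q* = 59.
With the tax collected from suppliers, supply shifts: Qs = 6(P − 6) − 289.
New equilibrium: buyers pay 62.5, suppliers receive 56.5, Q = 50. (Wedge: Pb − Ps = 6.)
Quantity falls by |ΔQ| = |59 − 50| = 9.
DWL = ½ · t · |ΔQ| = ½ · 6 · 9 = 27.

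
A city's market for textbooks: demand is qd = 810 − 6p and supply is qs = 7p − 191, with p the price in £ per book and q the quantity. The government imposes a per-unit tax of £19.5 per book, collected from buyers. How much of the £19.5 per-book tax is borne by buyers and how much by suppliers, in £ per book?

Without the tax, 810 − 6p = 7p − 191 gives 13p = 1001, so p* = £77 and q* = 348.
With the tax collected from buyers, demand (in seller-price terms) shifts: qd = 810 − 6(p + 19.5).
Solving gives q = 285 with buyers paying £87.5 and suppliers receiving £68 (the £19.5 wedge).
Burden on buyers: £10.5; on suppliers: £9. (They sum to £19.5.)
The less price-elastic side of the market bears the larger share of a per-unit tax.

Buyers bear £10.5 per book; suppliers bear £9 per book.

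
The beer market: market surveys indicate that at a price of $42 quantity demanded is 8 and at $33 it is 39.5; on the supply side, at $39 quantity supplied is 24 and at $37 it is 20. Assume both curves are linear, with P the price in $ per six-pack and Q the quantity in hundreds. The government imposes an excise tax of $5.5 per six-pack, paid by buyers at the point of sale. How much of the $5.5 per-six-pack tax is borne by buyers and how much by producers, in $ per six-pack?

Buyers bear $2 per six-pack; producers bear $3.5 per six-pack.

Demand slope: (39.5 − 8)/(33 − 42) = -3.5, so Qd = 155 − 3.5P.
Supply slope: (20 − 24)/(37 − 39) = 2, so Qs = 2P − 54.
Without the tax, 155 − 3.5P = 2P − 54 gives 5.5P = 209, so P* = $38 and Q* = 22.
With the tax collected from buyers, demand (in seller-price terms) shifts: Qd = 155 − 3.5(P + 5.5).
Solving gives Q = 15 with buyers paying $40 and producers receiving $34.5 (the $5.5 wedge).
Burden on buyers: $2; on producers: $3.5. (They sum to $5.5.)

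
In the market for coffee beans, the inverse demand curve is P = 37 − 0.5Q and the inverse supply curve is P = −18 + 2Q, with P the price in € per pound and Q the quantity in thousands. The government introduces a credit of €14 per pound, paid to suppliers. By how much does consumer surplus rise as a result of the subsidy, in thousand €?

Consumer surplus rises by €69.44 thousand.

Inverting to Q(P) form: Qd = 74 − 2P; Qs = 0.5P + 9.
Without the subsidy, 74 − 2P = 0.5P + 9 gives 2.5P = 65, so P* = €26 and Q* = 22.
With a per-unit subsidy paid to suppliers, each receives P + 14 per unit sold, so supply becomes Qs = 0.5(P + 14) + 9.
New equilibrium: buyers pay €23.2, suppliers receive €37.2, Q = 27.6. (Wedge: Pb − Ps = −14.)
ΔCS is the trapezoid between Q = 27.6 and Q = 22 of height €2.8: ½ · (22 + 27.6) · 2.8 = €69.44.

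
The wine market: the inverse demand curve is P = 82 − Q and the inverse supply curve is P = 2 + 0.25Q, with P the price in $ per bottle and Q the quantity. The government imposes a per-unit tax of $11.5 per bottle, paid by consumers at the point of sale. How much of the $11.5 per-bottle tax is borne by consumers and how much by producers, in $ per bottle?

Rewrite in direct form: Qd = 82 − P and Qs = 4P − 8.
Before the tax: set 82 − P = 4P − 8 → P* = $18, Q* = 64.
With the tax collected from consumers, demand (in seller-price terms) shifts: Qd = 82 − (P + 11.5).
New equilibrium: consumers pay $27.2, producers receive $15.7, Q = 54.8. (Wedge: Pb − Ps = 11.5.)
Burden on consumers: $9.2; on producers: $2.3. (They sum to $11.5.)
The less price-elastic side of the market bears the larger share of a per-unit tax.

Consumers bear $9.2 per bottle; producers bear $2.3 per bottle.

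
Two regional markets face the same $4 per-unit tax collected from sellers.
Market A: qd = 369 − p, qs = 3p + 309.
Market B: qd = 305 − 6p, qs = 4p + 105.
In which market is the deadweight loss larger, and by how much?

Market A: pre-tax p* = $15, q* = 354; post-tax q = 351; deadweight loss = $6.
Market B: pre-tax p* = $20, q* = 185; post-tax q = 175.4; deadweight loss = $19.2.
Difference: $6 vs $19.2 → market B is larger by $13.2.

Market B, by $13.2.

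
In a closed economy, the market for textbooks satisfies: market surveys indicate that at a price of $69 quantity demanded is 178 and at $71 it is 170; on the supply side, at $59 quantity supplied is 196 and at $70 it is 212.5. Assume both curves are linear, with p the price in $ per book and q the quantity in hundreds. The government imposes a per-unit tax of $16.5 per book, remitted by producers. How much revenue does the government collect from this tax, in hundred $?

Tax revenue = $3036 hundred.

Demand slope: (170 − 178)/(71 − 69) = -4, so qd = 454 − 4p.
Supply slope: (212.5 − 196)/(70 − 59) = 1.5, so qs = 1.5p + 107.5.
Before the tax: set 454 − 4p = 1.5p + 107.5 → p* = $63, q* = 202.
With the tax collected from producers, supply shifts: qs = 1.5(p − 16.5) + 107.5.
New equilibrium: consumers pay $67.5, producers receive $51, q = 184. (Wedge: pb − ps = 16.5.)
Revenue = t · Q = 16.5 · 184 = $3036.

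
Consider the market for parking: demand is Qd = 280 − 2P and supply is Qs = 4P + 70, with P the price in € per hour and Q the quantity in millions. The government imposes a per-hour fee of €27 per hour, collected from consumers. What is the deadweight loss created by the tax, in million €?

Deadweight loss = €486 million.

Before the tax: set 280 − 2P = 4P + 70 → P* = €35, Q* = 210.
With the tax collected from consumers, demand (in seller-price terms) shifts: Qd = 280 − 2(P + 27).
New equilibrium: consumers pay €53, sellers receive €26, Q = 174. (Wedge: Pb − Ps = 27.)
Quantity falls by |ΔQ| = |210 − 174| = 36.
DWL = ½ · t · |ΔQ| = ½ · 27 · 36 = €486.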